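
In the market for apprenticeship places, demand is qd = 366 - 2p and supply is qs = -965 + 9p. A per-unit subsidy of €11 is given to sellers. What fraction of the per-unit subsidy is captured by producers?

Producer share = 2/11

Pre-subsidy: 366 - 2p = -965 + 9p gives p* = 121, q* = 124.
With the subsidy, sellers receive ps = pb + 11 for each unit, where pb is the price buyers pay.
Supply in terms of pb becomes qs = -965 + 9(pb + 11) = -866 + 9pb. Setting this equal to demand: 366 - 2pb = -866 + 9pb, so pb = 112.
Sellers receive ps = 112 + 11 = 123; q' = 366 − 2·112 = 142.
Buyers' price falls by p* − pb = 121 − 112 = 9; sellers' price rises by ps − p* = 123 − 121 = 2.
So producers capture 2/11 = 2/11 of each unit of subsidy.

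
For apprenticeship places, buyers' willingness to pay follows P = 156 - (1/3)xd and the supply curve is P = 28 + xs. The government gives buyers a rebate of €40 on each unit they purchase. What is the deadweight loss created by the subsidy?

Deadweight loss = €600

Pre-subsidy: 156 - (1/3)x = 28 + x gives x* = 96 and P* = 124.
With the rebate, buyers effectively pay Pb = Ps − 40, where Ps is the price sellers receive.
On the curves, Pb = 156 - (1/3)x and Ps = 28 + x; the wedge Ps − Pb = 40 gives 28 + x − (156 - (1/3)x) = 40, so x' = 126.
Then Pb = 156 − (1/3)·126 = 114 and Ps = 28 + 1·126 = 154.
The subsidy expands output by 126 − 96 = 30 past the efficient level; on those units the gap between marginal cost and willingness to pay runs from 0 up to 40.
DWL = ½ × 40 × 30 = 600.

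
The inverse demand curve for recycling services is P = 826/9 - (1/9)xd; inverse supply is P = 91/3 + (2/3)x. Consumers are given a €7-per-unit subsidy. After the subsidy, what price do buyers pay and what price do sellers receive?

Pre-subsidy: 826/9 - (1/9)x = 91/3 + (2/3)x gives x* = 79 and P* = 83.
With the rebate, buyers effectively pay Pb = Ps − 7, where Ps is the price sellers receive.
On the curves, Pb = 826/9 - (1/9)x and Ps = 91/3 + (2/3)x; the wedge Ps − Pb = 7 gives 91/3 + (2/3)x − (826/9 - (1/9)x) = 7, so x' = 88.
Then Pb = 826/9 − (1/9)·88 = 82 and Ps = 91/3 + (2/3)·88 = 89.

Buyers pay €82; sellers receive €89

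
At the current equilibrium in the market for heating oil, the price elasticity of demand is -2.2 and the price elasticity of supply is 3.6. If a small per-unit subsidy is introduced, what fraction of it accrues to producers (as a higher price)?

Producer share = 11/29

For a small subsidy around the equilibrium, the benefit split depends on the relative slopes, which at a point are proportional to the elasticities.
Buyer share = εs/(εs + |εd|) = 3.6/(3.6 + 2.2) = 18/29; seller share = |εd|/(εs + |εd|) = 11/29.
So producers capture 11/29 of the subsidy.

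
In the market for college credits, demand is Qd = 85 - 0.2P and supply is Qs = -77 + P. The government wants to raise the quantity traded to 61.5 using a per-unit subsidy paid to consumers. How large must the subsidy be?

Required subsidy s = 21 per unit

At Q = 61.5, invert demand for the buyer price: Pb = (85 − 61.5)/0.2 = 117.5; invert supply for the seller price: Ps = (61.5 − (-77))/1 = 138.5.
The subsidy must fill the gap: s = Ps − Pb = 138.5 − 117.5 = 21.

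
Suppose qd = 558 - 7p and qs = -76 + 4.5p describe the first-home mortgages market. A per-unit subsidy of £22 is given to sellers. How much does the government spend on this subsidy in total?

Government cost = 117568/23

Pre-subsidy: 558 - 7p = -76 + 4.5p gives p* = 1268/23, q* = 3958/23.
With the subsidy, sellers receive ps = pb + 22 for each unit, where pb is the price buyers pay.
Supply in terms of pb becomes qs = -76 + 4.5(pb + 22) = 23 + 4.5pb. Setting this equal to demand: 558 - 7pb = 23 + 4.5pb, so pb = 1070/23.
Sellers receive ps = 1070/23 + 22 = 1576/23; q' = 558 − 7·(1070/23) = 5344/23.
Government outlay = subsidy × quantity = 22 × 5344/23 = 117568/23.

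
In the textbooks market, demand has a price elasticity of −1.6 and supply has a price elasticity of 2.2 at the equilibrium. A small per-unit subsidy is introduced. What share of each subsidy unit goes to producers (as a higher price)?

For a small subsidy around the equilibrium, the benefit split depends on the relative slopes, which at a point are proportional to the elasticities.
Buyer share = εs/(εs + |εd|) = 2.2/(2.2 + 1.6) = 11/19; seller share = |εd|/(εs + |εd|) = 8/19.
So producers capture 8/19 of the subsidy.

Producer share = 8/19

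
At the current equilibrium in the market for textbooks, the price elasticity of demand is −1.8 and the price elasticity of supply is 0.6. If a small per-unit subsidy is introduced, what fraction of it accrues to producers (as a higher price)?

For a small subsidy around the equilibrium, the benefit split depends on the relative slopes, which at a point are proportional to the elasticities.
Buyer share = εs/(εs + |εd|) = 0.6/(0.6 + 1.8) = 0.25; seller share = |εd|/(εs + |εd|) = 0.75.
So producers capture 0.75 of the subsidy.

Producer share = 0.75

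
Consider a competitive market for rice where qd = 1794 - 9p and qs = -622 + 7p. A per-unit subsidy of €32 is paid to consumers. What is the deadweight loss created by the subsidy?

Pre-subsidy: 1794 - 9p = -622 + 7p gives p* = 151, q* = 435.
With the rebate, buyers effectively pay pb = ps − 32, where ps is the price sellers receive.
Demand in terms of ps becomes qd = 1794 − 9(ps − 32) = 2082 - 9ps. Setting this equal to supply: 2082 - 9ps = -622 + 7ps, so ps = 169.
Buyers pay pb = 169 − 32 = 137; q' = -622 + 7·169 = 561.
The subsidy expands output by 561 − 435 = 126 past the efficient level; on those units the gap between marginal cost and willingness to pay runs from 0 up to 32.
DWL = ½ × 32 × 126 = 2016.

Deadweight loss = €2016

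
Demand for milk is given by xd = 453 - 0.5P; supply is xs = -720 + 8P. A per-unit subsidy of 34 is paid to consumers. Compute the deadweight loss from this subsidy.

Deadweight loss = 272

Pre-subsidy: 453 - 0.5P = -720 + 8P gives P* = 138, x* = 384.
With the rebate, buyers effectively pay Pb = Ps − 34, where Ps is the price sellers receive.
Demand in terms of Ps becomes xd = 453 − 0.5(Ps − 34) = 470 - 0.5Ps. Setting this equal to supply: 470 - 0.5Ps = -720 + 8Ps, so Ps = 140.
Buyers pay Pb = 140 − 34 = 106; x' = -720 + 8·140 = 400.
The subsidy expands output by 400 − 384 = 16 past the efficient level; on those units the gap between marginal cost and willingness to pay runs from 0 up to 34.
DWL = ½ × 34 × 16 = 272.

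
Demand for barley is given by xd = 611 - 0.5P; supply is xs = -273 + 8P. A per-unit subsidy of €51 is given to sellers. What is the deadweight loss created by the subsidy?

Deadweight loss = €612

Pre-subsidy: 611 - 0.5P = -273 + 8P gives P* = 104, x* = 559.
With the subsidy, sellers receive Ps = Pb + 51 for each unit, where Pb is the price buyers pay.
Supply in terms of Pb becomes xs = -273 + 8(Pb + 51) = 135 + 8Pb. Setting this equal to demand: 611 - 0.5Pb = 135 + 8Pb, so Pb = 56.
Sellers receive Ps = 56 + 51 = 107; x' = 611 − 0.5·56 = 583.
The subsidy expands output by 583 − 559 = 24 past the efficient level; on those units the gap between marginal cost and willingness to pay runs from 0 up to 51.
DWL = ½ × 51 × 24 = 612.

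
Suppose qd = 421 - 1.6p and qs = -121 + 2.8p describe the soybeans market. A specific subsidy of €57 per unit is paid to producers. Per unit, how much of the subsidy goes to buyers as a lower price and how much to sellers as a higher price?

Buyers gain 399/11 per unit; sellers gain 228/11 per unit

Pre-subsidy: 421 - 1.6p = -121 + 2.8p gives p* = 1355/11, q* = 2463/11.
With the subsidy, sellers receive ps = pb + 57 for each unit, where pb is the price buyers pay.
Supply in terms of pb becomes qs = -121 + 2.8(pb + 57) = 38.6 + 2.8pb. Setting this equal to demand: 421 - 1.6pb = 38.6 + 2.8pb, so pb = 956/11.
Sellers receive ps = 956/11 + 57 = 1583/11; q' = 421 − 1.6·(956/11) = 15507/55.
Buyers' price falls by p* − pb = 1355/11 − 956/11 = 399/11; sellers' price rises by ps − p* = 1583/11 − 1355/11 = 228/11.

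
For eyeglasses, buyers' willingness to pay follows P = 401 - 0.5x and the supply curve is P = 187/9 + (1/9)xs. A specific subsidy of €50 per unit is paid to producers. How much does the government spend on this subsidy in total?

Pre-subsidy: 401 - 0.5x = 187/9 + (1/9)x gives x* = 6844/11 and P* = 989/11.
With the subsidy, sellers receive Ps = Pb + 50 for each unit, where Pb is the price buyers pay.
On the curves, Pb = 401 - 0.5x and Ps = 187/9 + (1/9)x; the wedge Ps − Pb = 50 gives 187/9 + (1/9)x − (401 - 0.5x) = 50, so x' = 704.
Then Pb = 401 − 0.5·704 = 49 and Ps = 187/9 + (1/9)·704 = 99.
Government outlay = subsidy × quantity = 50 × 704 = 35200.

Government cost = €35200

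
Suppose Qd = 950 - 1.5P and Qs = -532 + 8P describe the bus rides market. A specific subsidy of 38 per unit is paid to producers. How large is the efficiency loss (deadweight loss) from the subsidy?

Deadweight loss = 912

Pre-subsidy: 950 - 1.5P = -532 + 8P gives P* = 156, Q* = 716.
With the subsidy, sellers receive Ps = Pb + 38 for each unit, where Pb is the price buyers pay.
Supply in terms of Pb becomes Qs = -532 + 8(Pb + 38) = -228 + 8Pb. Setting this equal to demand: 950 - 1.5Pb = -228 + 8Pb, so Pb = 124.
Sellers receive Ps = 124 + 38 = 162; Q' = 950 − 1.5·124 = 764.
The subsidy expands output by 764 − 716 = 48 past the efficient level; on those units the gap between marginal cost and willingness to pay runs from 0 up to 38.
DWL = ½ × 38 × 48 = 912.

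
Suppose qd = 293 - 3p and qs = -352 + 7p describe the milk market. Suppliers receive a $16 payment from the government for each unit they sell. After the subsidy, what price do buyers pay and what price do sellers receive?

Buyers pay $53.3; sellers receive $69.3

Pre-subsidy: 293 - 3p = -352 + 7p gives p* = 64.5, q* = 99.5.
With the subsidy, sellers receive ps = pb + 16 for each unit, where pb is the price buyers pay.
Supply in terms of pb becomes qs = -352 + 7(pb + 16) = -240 + 7pb. Setting this equal to demand: 293 - 3pb = -240 + 7pb, so pb = 53.3.
Sellers receive ps = 53.3 + 16 = 69.3; q' = 293 − 3·53.3 = 133.1.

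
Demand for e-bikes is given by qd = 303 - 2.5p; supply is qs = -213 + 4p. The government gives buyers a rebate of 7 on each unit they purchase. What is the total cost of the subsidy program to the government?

Government cost = 10493/13

Pre-subsidy: 303 - 2.5p = -213 + 4p gives p* = 1032/13, q* = 1359/13.
With the rebate, buyers effectively pay pb = ps − 7, where ps is the price sellers receive.
Demand in terms of ps becomes qd = 303 − 2.5(ps − 7) = 320.5 - 2.5ps. Setting this equal to supply: 320.5 - 2.5ps = -213 + 4ps, so ps = 1067/13.
Buyers pay pb = 1067/13 − 7 = 976/13; q' = -213 + 4·(1067/13) = 1499/13.
Government outlay = subsidy × quantity = 7 × 1499/13 = 10493/13.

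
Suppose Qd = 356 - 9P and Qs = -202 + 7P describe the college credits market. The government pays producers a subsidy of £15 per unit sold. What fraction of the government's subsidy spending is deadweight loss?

Pre-subsidy: 356 - 9P = -202 + 7P gives P* = 34.875, Q* = 42.125.
With the subsidy, sellers receive Ps = Pb + 15 for each unit, where Pb is the price buyers pay.
Supply in terms of Pb becomes Qs = -202 + 7(Pb + 15) = -97 + 7Pb. Setting this equal to demand: 356 - 9Pb = -97 + 7Pb, so Pb = 28.3125.
Sellers receive Ps = 28.3125 + 15 = 43.3125; Q' = 356 − 9·28.3125 = 101.1875.
ΔCS = ½(42.125 + 101.1875)(34.875 − 28.3125) = 470.244140625; ΔPS = ½(42.125 + 101.1875)(43.3125 − 34.875) = 604.599609375.
Government spending = 15 × 101.1875 = 1517.8125.
DWL = ½ × 15 × (101.1875 − 42.125) = 442.96875; fraction = 442.96875 / 1517.8125 = 945/3238.

DWL / government spending = 945/3238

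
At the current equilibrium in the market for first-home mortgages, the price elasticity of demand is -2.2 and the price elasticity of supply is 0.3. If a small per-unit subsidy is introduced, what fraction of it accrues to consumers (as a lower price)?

For a small subsidy around the equilibrium, the benefit split depends on the relative slopes, which at a point are proportional to the elasticities.
Buyer share = εs/(εs + |εd|) = 0.3/(0.3 + 2.2) = 0.12; seller share = |εd|/(εs + |εd|) = 0.88.

Consumer share = 0.12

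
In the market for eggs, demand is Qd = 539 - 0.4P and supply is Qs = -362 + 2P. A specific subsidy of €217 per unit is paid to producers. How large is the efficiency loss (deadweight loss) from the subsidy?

Pre-subsidy: 539 - 0.4P = -362 + 2P gives P* = 4505/12, Q* = 2333/6.
With the subsidy, sellers receive Ps = Pb + 217 for each unit, where Pb is the price buyers pay.
Supply in terms of Pb becomes Qs = -362 + 2(Pb + 217) = 72 + 2Pb. Setting this equal to demand: 539 - 0.4Pb = 72 + 2Pb, so Pb = 2335/12.
Sellers receive Ps = 2335/12 + 217 = 4939/12; Q' = 539 − 0.4·(2335/12) = 2767/6.
The subsidy expands output by 2767/6 − 2333/6 = 217/3 past the efficient level; on those units the gap between marginal cost and willingness to pay runs from 0 up to 217.
DWL = ½ × 217 × 217/3 = 47089/6.

Deadweight loss = 47089/6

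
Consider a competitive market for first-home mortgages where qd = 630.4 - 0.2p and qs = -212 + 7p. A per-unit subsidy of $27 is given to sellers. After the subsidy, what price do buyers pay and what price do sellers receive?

Buyers pay $90.75; sellers receive $117.75

Pre-subsidy: 630.4 - 0.2p = -212 + 7p gives p* = 117, q* = 607.
With the subsidy, sellers receive ps = pb + 27 for each unit, where pb is the price buyers pay.
Supply in terms of pb becomes qs = -212 + 7(pb + 27) = -23 + 7pb. Setting this equal to demand: 630.4 - 0.2pb = -23 + 7pb, so pb = 90.75.
Sellers receive ps = 90.75 + 27 = 117.75; q' = 630.4 − 0.2·90.75 = 612.25.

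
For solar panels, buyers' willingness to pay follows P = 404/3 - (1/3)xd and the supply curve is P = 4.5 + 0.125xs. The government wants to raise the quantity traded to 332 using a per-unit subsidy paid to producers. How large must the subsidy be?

Required subsidy s = 22 per unit

At x = 332, from the demand curve buyers pay Pb = 404/3 − (1/3)·332 = 24; from the supply curve sellers need Ps = 4.5 + 0.125·332 = 46.
The subsidy must fill the gap: s = Ps − Pb = 46 − 24 = 22.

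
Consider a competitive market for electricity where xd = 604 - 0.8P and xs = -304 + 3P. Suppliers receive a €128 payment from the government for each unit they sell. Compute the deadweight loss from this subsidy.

Deadweight loss = 98304/19

Pre-subsidy: 604 - 0.8P = -304 + 3P gives P* = 4540/19, x* = 7844/19.
With the subsidy, sellers receive Ps = Pb + 128 for each unit, where Pb is the price buyers pay.
Supply in terms of Pb becomes xs = -304 + 3(Pb + 128) = 80 + 3Pb. Setting this equal to demand: 604 - 0.8Pb = 80 + 3Pb, so Pb = 2620/19.
Sellers receive Ps = 2620/19 + 128 = 5052/19; x' = 604 − 0.8·(2620/19) = 9380/19.
The subsidy expands output by 9380/19 − 7844/19 = 1536/19 past the efficient level; on those units the gap between marginal cost and willingness to pay runs from 0 up to 128.
DWL = ½ × 128 × 1536/19 = 98304/19.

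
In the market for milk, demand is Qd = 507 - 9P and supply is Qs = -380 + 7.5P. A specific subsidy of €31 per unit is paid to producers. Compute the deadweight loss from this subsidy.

Deadweight loss = 43245/22

Pre-subsidy: 507 - 9P = -380 + 7.5P gives P* = 1774/33, Q* = 255/11.
With the subsidy, sellers receive Ps = Pb + 31 for each unit, where Pb is the price buyers pay.
Supply in terms of Pb becomes Qs = -380 + 7.5(Pb + 31) = -147.5 + 7.5Pb. Setting this equal to demand: 507 - 9Pb = -147.5 + 7.5Pb, so Pb = 119/3.
Sellers receive Ps = 119/3 + 31 = 212/3; Q' = 507 − 9·(119/3) = 150.
The subsidy expands output by 150 − 255/11 = 1395/11 past the efficient level; on those units the gap between marginal cost and willingness to pay runs from 0 up to 31.
DWL = ½ × 31 × 1395/11 = 43245/22.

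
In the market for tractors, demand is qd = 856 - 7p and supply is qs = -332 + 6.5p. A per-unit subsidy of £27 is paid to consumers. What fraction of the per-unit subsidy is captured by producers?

Pre-subsidy: 856 - 7p = -332 + 6.5p gives p* = 88, q* = 240.
With the rebate, buyers effectively pay pb = ps − 27, where ps is the price sellers receive.
Demand in terms of ps becomes qd = 856 − 7(ps − 27) = 1045 - 7ps. Setting this equal to supply: 1045 - 7ps = -332 + 6.5ps, so ps = 102.
Buyers pay pb = 102 − 27 = 75; q' = -332 + 6.5·102 = 331.
Buyers' price falls by p* − pb = 88 − 75 = 13; sellers' price rises by ps − p* = 102 − 88 = 14.
So producers capture 14/27 = 14/27 of each unit of subsidy.

Producer share = 14/27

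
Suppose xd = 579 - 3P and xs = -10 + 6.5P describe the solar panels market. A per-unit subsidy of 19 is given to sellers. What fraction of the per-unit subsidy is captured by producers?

Pre-subsidy: 579 - 3P = -10 + 6.5P gives P* = 62, x* = 393.
With the subsidy, sellers receive Ps = Pb + 19 for each unit, where Pb is the price buyers pay.
Supply in terms of Pb becomes xs = -10 + 6.5(Pb + 19) = 113.5 + 6.5Pb. Setting this equal to demand: 579 - 3Pb = 113.5 + 6.5Pb, so Pb = 49.
Sellers receive Ps = 49 + 19 = 68; x' = 579 − 3·49 = 432.
Buyers' price falls by P* − Pb = 62 − 49 = 13; sellers' price rises by Ps − P* = 68 − 62 = 6.
So producers capture 6/19 = 6/19 of each unit of subsidy.

Producer share = 6/19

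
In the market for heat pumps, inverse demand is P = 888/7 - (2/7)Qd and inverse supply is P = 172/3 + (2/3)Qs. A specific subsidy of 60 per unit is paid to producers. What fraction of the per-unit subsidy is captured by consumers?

Consumer share = 0.3

Pre-subsidy: 888/7 - (2/7)Q = 172/3 + (2/3)Q gives Q* = 73 and P* = 106.
With the subsidy, sellers receive Ps = Pb + 60 for each unit, where Pb is the price buyers pay.
On the curves, Pb = 888/7 - (2/7)Q and Ps = 172/3 + (2/3)Q; the wedge Ps − Pb = 60 gives 172/3 + (2/3)Q − (888/7 - (2/7)Q) = 60, so Q' = 136.
Then Pb = 888/7 − (2/7)·136 = 88 and Ps = 172/3 + (2/3)·136 = 148.
Buyers' price falls by P* − Pb = 106 − 88 = 18; sellers' price rises by Ps − P* = 148 − 106 = 42.
So consumers capture 18/60 = 0.3 of each unit of subsidy.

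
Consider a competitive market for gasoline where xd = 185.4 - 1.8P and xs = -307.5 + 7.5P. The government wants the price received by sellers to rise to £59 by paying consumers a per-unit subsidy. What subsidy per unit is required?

Required subsidy s = £31 per unit

At a seller price of 59, quantity supplied is -307.5 + 7.5·59 = 135.
Buyers absorb 135 only when they pay Pb with 185.4 − 1.8·Pb = 135, i.e. Pb = 28.
s = Ps − Pb = 59 − 28 = 31.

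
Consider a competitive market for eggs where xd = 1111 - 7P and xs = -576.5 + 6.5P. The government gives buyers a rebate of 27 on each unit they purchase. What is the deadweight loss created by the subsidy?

Deadweight loss = 1228.5

Pre-subsidy: 1111 - 7P = -576.5 + 6.5P gives P* = 125, x* = 236.
With the rebate, buyers effectively pay Pb = Ps − 27, where Ps is the price sellers receive.
Demand in terms of Ps becomes xd = 1111 − 7(Ps − 27) = 1300 - 7Ps. Setting this equal to supply: 1300 - 7Ps = -576.5 + 6.5Ps, so Ps = 139.
Buyers pay Pb = 139 − 27 = 112; x' = -576.5 + 6.5·139 = 327.
The subsidy expands output by 327 − 236 = 91 past the efficient level; on those units the gap between marginal cost and willingness to pay runs from 0 up to 27.
DWL = ½ × 27 × 91 = 1228.5.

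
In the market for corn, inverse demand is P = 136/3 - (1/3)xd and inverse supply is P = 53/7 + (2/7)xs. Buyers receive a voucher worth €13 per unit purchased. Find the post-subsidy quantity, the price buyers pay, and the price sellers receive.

x' = 82; buyers pay €18; sellers receive €31

Pre-subsidy: 136/3 - (1/3)x = 53/7 + (2/7)x gives x* = 61 and P* = 25.
With the rebate, buyers effectively pay Pb = Ps − 13, where Ps is the price sellers receive.
On the curves, Pb = 136/3 - (1/3)x and Ps = 53/7 + (2/7)x; the wedge Ps − Pb = 13 gives 53/7 + (2/7)x − (136/3 - (1/3)x) = 13, so x' = 82.
Then Pb = 136/3 − (1/3)·82 = 18 and Ps = 53/7 + (2/7)·82 = 31.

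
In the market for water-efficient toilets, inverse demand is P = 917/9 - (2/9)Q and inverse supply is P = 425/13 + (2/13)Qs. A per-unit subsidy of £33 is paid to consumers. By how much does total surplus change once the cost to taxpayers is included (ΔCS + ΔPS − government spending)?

Net change in total surplus = -£1447.875

Pre-subsidy: 917/9 - (2/9)Q = 425/13 + (2/13)Q gives Q* = 184 and P* = 61.
With the rebate, buyers effectively pay Pb = Ps − 33, where Ps is the price sellers receive.
On the curves, Pb = 917/9 - (2/9)Q and Ps = 425/13 + (2/13)Q; the wedge Ps − Pb = 33 gives 425/13 + (2/13)Q − (917/9 - (2/9)Q) = 33, so Q' = 271.75.
Then Pb = 917/9 − (2/9)·271.75 = 41.5 and Ps = 425/13 + (2/13)·271.75 = 74.5.
ΔCS = ½(184 + 271.75)(61 − 41.5) = 4443.5625; ΔPS = ½(184 + 271.75)(74.5 − 61) = 3076.3125.
Government spending = 33 × 271.75 = 8967.75.
Net change = 4443.5625 + 3076.3125 − 8967.75 = -1447.875. The loss equals the DWL triangle ½·33·87.75.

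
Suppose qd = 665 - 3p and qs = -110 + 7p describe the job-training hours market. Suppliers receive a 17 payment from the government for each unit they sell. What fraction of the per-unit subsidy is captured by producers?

Pre-subsidy: 665 - 3p = -110 + 7p gives p* = 77.5, q* = 432.5.
With the subsidy, sellers receive ps = pb + 17 for each unit, where pb is the price buyers pay.
Supply in terms of pb becomes qs = -110 + 7(pb + 17) = 9 + 7pb. Setting this equal to demand: 665 - 3pb = 9 + 7pb, so pb = 65.6.
Sellers receive ps = 65.6 + 17 = 82.6; q' = 665 − 3·65.6 = 468.2.
Buyers' price falls by p* − pb = 77.5 − 65.6 = 11.9; sellers' price rises by ps − p* = 82.6 − 77.5 = 5.1.
So producers capture 5.1/17 = 0.3 of each unit of subsidy.

Producer share = 0.3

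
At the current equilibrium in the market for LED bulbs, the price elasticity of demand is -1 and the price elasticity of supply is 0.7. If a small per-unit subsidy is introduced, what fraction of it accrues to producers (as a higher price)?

For a small subsidy around the equilibrium, the benefit split depends on the relative slopes, which at a point are proportional to the elasticities.
Buyer share = εs/(εs + |εd|) = 0.7/(0.7 + 1) = 7/17; seller share = |εd|/(εs + |εd|) = 10/17.
So producers capture 10/17 of the subsidy.

Producer share = 10/17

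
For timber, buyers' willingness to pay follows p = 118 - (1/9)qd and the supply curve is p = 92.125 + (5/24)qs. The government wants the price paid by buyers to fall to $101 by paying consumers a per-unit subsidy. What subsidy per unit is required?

Required subsidy s = $23 per unit

At a buyer price of 101, quantity demanded is 1062 − 9·101 = 153.
Sellers supply 153 only when they receive ps = 92.125 + (5/24)·153 = 124.
s = ps − pb = 124 − 101 = 23.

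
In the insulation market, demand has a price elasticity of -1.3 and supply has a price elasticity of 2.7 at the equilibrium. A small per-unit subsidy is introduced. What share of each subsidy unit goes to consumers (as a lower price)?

Consumer share = 0.675

For a small subsidy around the equilibrium, the benefit split depends on the relative slopes, which at a point are proportional to the elasticities.
Buyer share = εs/(εs + |εd|) = 2.7/(2.7 + 1.3) = 0.675; seller share = |εd|/(εs + |εd|) = 0.325.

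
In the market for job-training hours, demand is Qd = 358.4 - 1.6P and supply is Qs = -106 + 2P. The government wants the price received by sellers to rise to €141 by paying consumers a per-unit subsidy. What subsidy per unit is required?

At a seller price of 141, quantity supplied is -106 + 2·141 = 176.
Buyers absorb 176 only when they pay Pb with 358.4 − 1.6·Pb = 176, i.e. Pb = 114.
s = Ps − Pb = 141 − 114 = 27.

Required subsidy s = €27 per unit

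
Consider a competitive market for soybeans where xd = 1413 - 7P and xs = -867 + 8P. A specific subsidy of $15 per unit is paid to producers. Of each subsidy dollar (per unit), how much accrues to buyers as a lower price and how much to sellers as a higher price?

Buyers gain $8 per unit; sellers gain $7 per unit

Pre-subsidy: 1413 - 7P = -867 + 8P gives P* = 152, x* = 349.
With the subsidy, sellers receive Ps = Pb + 15 for each unit, where Pb is the price buyers pay.
Supply in terms of Pb becomes xs = -867 + 8(Pb + 15) = -747 + 8Pb. Setting this equal to demand: 1413 - 7Pb = -747 + 8Pb, so Pb = 144.
Sellers receive Ps = 144 + 15 = 159; x' = 1413 − 7·144 = 405.
Buyers' price falls by P* − Pb = 152 − 144 = 8; sellers' price rises by Ps − P* = 159 − 152 = 7.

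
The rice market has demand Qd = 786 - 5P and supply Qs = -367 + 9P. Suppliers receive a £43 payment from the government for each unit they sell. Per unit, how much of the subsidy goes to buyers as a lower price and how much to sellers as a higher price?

Pre-subsidy: 786 - 5P = -367 + 9P gives P* = 1153/14, Q* = 5239/14.
With the subsidy, sellers receive Ps = Pb + 43 for each unit, where Pb is the price buyers pay.
Supply in terms of Pb becomes Qs = -367 + 9(Pb + 43) = 20 + 9Pb. Setting this equal to demand: 786 - 5Pb = 20 + 9Pb, so Pb = 383/7.
Sellers receive Ps = 383/7 + 43 = 684/7; Q' = 786 − 5·(383/7) = 3587/7.
Buyers' price falls by P* − Pb = 1153/14 − 383/7 = 387/14; sellers' price rises by Ps − P* = 684/7 − 1153/14 = 215/14.

Buyers gain 387/14 per unit; sellers gain 215/14 per unit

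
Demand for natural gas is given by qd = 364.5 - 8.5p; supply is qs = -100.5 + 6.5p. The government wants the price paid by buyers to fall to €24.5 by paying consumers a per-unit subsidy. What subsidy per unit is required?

At a buyer price of 24.5, quantity demanded is 364.5 − 8.5·24.5 = 156.25.
Sellers supply 156.25 only when they receive ps with -100.5 + 6.5·ps = 156.25, i.e. ps = 39.5.
s = ps − pb = 39.5 − 24.5 = 15.

Required subsidy s = €15 per unit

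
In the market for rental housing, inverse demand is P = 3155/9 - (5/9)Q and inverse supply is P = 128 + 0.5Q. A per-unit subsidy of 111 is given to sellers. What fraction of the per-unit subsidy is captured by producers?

Pre-subsidy: 3155/9 - (5/9)Q = 128 + 0.5Q gives Q* = 4006/19 and P* = 4435/19.
With the subsidy, sellers receive Ps = Pb + 111 for each unit, where Pb is the price buyers pay.
On the curves, Pb = 3155/9 - (5/9)Q and Ps = 128 + 0.5Q; the wedge Ps − Pb = 111 gives 128 + 0.5Q − (3155/9 - (5/9)Q) = 111, so Q' = 316.
Then Pb = 3155/9 − (5/9)·316 = 175 and Ps = 128 + 0.5·316 = 286.
Buyers' price falls by P* − Pb = 4435/19 − 175 = 1110/19; sellers' price rises by Ps − P* = 286 − 4435/19 = 999/19.
So producers capture (999/19)/111 = 9/19 of each unit of subsidy.

Producer share = 9/19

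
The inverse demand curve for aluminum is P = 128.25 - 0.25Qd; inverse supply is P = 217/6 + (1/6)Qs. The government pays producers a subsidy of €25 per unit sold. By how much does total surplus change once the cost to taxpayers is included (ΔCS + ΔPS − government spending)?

Pre-subsidy: 128.25 - 0.25Q = 217/6 + (1/6)Q gives Q* = 221 and P* = 73.
With the subsidy, sellers receive Ps = Pb + 25 for each unit, where Pb is the price buyers pay.
On the curves, Pb = 128.25 - 0.25Q and Ps = 217/6 + (1/6)Q; the wedge Ps − Pb = 25 gives 217/6 + (1/6)Q − (128.25 - 0.25Q) = 25, so Q' = 281.
Then Pb = 128.25 − 0.25·281 = 58 and Ps = 217/6 + (1/6)·281 = 83.
ΔCS = ½(221 + 281)(73 − 58) = 3765; ΔPS = ½(221 + 281)(83 − 73) = 2510.
Government spending = 25 × 281 = 7025.
Net change = 3765 + 2510 − 7025 = -750. The loss equals the DWL triangle ½·25·60.

Net change in total surplus = -€750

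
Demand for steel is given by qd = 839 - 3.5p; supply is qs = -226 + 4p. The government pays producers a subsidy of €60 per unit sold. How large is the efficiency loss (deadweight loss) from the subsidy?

Pre-subsidy: 839 - 3.5p = -226 + 4p gives p* = 142, q* = 342.
With the subsidy, sellers receive ps = pb + 60 for each unit, where pb is the price buyers pay.
Supply in terms of pb becomes qs = -226 + 4(pb + 60) = 14 + 4pb. Setting this equal to demand: 839 - 3.5pb = 14 + 4pb, so pb = 110.
Sellers receive ps = 110 + 60 = 170; q' = 839 − 3.5·110 = 454.
The subsidy expands output by 454 − 342 = 112 past the efficient level; on those units the gap between marginal cost and willingness to pay runs from 0 up to 60.
DWL = ½ × 60 × 112 = 3360.

Deadweight loss = €3360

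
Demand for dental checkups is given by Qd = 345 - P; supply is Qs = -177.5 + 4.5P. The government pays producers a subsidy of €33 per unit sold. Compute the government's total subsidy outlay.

Pre-subsidy: 345 - P = -177.5 + 4.5P gives P* = 95, Q* = 250.
With the subsidy, sellers receive Ps = Pb + 33 for each unit, where Pb is the price buyers pay.
Supply in terms of Pb becomes Qs = -177.5 + 4.5(Pb + 33) = -29 + 4.5Pb. Setting this equal to demand: 345 - Pb = -29 + 4.5Pb, so Pb = 68.
Sellers receive Ps = 68 + 33 = 101; Q' = 345 − 1·68 = 277.
Government outlay = subsidy × quantity = 33 × 277 = 9141.

Government cost = €9141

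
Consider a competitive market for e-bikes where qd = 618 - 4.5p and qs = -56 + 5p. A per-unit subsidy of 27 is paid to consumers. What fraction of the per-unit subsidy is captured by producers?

Pre-subsidy: 618 - 4.5p = -56 + 5p gives p* = 1348/19, q* = 5676/19.
With the rebate, buyers effectively pay pb = ps − 27, where ps is the price sellers receive.
Demand in terms of ps becomes qd = 618 − 4.5(ps − 27) = 739.5 - 4.5ps. Setting this equal to supply: 739.5 - 4.5ps = -56 + 5ps, so ps = 1591/19.
Buyers pay pb = 1591/19 − 27 = 1078/19; q' = -56 + 5·(1591/19) = 6891/19.
Buyers' price falls by p* − pb = 1348/19 − 1078/19 = 270/19; sellers' price rises by ps − p* = 1591/19 − 1348/19 = 243/19.
So producers capture (243/19)/27 = 9/19 of each unit of subsidy.

Producer share = 9/19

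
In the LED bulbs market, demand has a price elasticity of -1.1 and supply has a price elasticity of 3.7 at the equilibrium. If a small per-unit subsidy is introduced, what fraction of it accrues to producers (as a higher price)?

For a small subsidy around the equilibrium, the benefit split depends on the relative slopes, which at a point are proportional to the elasticities.
Buyer share = εs/(εs + |εd|) = 3.7/(3.7 + 1.1) = 37/48; seller share = |εd|/(εs + |εd|) = 11/48.
So producers capture 11/48 of the subsidy.

Producer share = 11/48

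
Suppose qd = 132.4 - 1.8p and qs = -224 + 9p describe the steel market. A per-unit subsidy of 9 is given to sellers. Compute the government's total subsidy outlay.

Pre-subsidy: 132.4 - 1.8p = -224 + 9p gives p* = 33, q* = 73.
With the subsidy, sellers receive ps = pb + 9 for each unit, where pb is the price buyers pay.
Supply in terms of pb becomes qs = -224 + 9(pb + 9) = -143 + 9pb. Setting this equal to demand: 132.4 - 1.8pb = -143 + 9pb, so pb = 25.5.
Sellers receive ps = 25.5 + 9 = 34.5; q' = 132.4 − 1.8·25.5 = 86.5.
Government outlay = subsidy × quantity = 9 × 86.5 = 778.5.

Government cost = 778.5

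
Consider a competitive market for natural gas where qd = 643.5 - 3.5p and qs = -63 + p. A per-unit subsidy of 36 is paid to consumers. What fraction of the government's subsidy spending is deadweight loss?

DWL / government spending = 7/61

Pre-subsidy: 643.5 - 3.5p = -63 + p gives p* = 157, q* = 94.
With the rebate, buyers effectively pay pb = ps − 36, where ps is the price sellers receive.
Demand in terms of ps becomes qd = 643.5 − 3.5(ps − 36) = 769.5 - 3.5ps. Setting this equal to supply: 769.5 - 3.5ps = -63 + ps, so ps = 185.
Buyers pay pb = 185 − 36 = 149; q' = -63 + 1·185 = 122.
ΔCS = ½(94 + 122)(157 − 149) = 864; ΔPS = ½(94 + 122)(185 − 157) = 3024.
Government spending = 36 × 122 = 4392.
DWL = ½ × 36 × (122 − 94) = 504; fraction = 504 / 4392 = 7/61.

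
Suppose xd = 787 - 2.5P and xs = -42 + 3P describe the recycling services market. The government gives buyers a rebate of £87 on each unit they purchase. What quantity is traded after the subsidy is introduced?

Pre-subsidy: 787 - 2.5P = -42 + 3P gives P* = 1658/11, x* = 4512/11.
With the rebate, buyers effectively pay Pb = Ps − 87, where Ps is the price sellers receive.
Demand in terms of Ps becomes xd = 787 − 2.5(Ps − 87) = 1004.5 - 2.5Ps. Setting this equal to supply: 1004.5 - 2.5Ps = -42 + 3Ps, so Ps = 2093/11.
Buyers pay Pb = 2093/11 − 87 = 1136/11; x' = -42 + 3·(2093/11) = 5817/11.

x' = 5817/11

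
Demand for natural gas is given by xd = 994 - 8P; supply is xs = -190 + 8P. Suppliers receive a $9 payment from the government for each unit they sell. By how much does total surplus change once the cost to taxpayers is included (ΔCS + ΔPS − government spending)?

Pre-subsidy: 994 - 8P = -190 + 8P gives P* = 74, x* = 402.
With the subsidy, sellers receive Ps = Pb + 9 for each unit, where Pb is the price buyers pay.
Supply in terms of Pb becomes xs = -190 + 8(Pb + 9) = -118 + 8Pb. Setting this equal to demand: 994 - 8Pb = -118 + 8Pb, so Pb = 69.5.
Sellers receive Ps = 69.5 + 9 = 78.5; x' = 994 − 8·69.5 = 438.
ΔCS = ½(402 + 438)(74 − 69.5) = 1890; ΔPS = ½(402 + 438)(78.5 − 74) = 1890.
Government spending = 9 × 438 = 3942.
Net change = 1890 + 1890 − 3942 = -162. The loss equals the DWL triangle ½·9·36.

Net change in total surplus = -$162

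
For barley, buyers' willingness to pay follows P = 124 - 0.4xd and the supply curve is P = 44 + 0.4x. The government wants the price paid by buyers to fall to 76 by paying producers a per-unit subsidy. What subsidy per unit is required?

Required subsidy s = 16 per unit

At a buyer price of 76, quantity demanded is 310 − 2.5·76 = 120.
Sellers supply 120 only when they receive Ps = 44 + 0.4·120 = 92.
s = Ps − Pb = 92 − 76 = 16.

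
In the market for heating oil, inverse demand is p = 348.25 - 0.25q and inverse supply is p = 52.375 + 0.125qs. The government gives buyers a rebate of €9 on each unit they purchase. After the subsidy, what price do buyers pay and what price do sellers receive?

Pre-subsidy: 348.25 - 0.25q = 52.375 + 0.125q gives q* = 789 and p* = 151.
With the rebate, buyers effectively pay pb = ps − 9, where ps is the price sellers receive.
On the curves, pb = 348.25 - 0.25q and ps = 52.375 + 0.125q; the wedge ps − pb = 9 gives 52.375 + 0.125q − (348.25 - 0.25q) = 9, so q' = 813.
Then pb = 348.25 − 0.25·813 = 145 and ps = 52.375 + 0.125·813 = 154.

Buyers pay €145; sellers receive €154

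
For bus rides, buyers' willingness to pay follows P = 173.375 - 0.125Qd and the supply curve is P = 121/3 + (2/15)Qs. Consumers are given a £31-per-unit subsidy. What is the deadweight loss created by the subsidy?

Pre-subsidy: 173.375 - 0.125Q = 121/3 + (2/15)Q gives Q* = 515 and P* = 109.
With the rebate, buyers effectively pay Pb = Ps − 31, where Ps is the price sellers receive.
On the curves, Pb = 173.375 - 0.125Q and Ps = 121/3 + (2/15)Q; the wedge Ps − Pb = 31 gives 121/3 + (2/15)Q − (173.375 - 0.125Q) = 31, so Q' = 635.
Then Pb = 173.375 − 0.125·635 = 94 and Ps = 121/3 + (2/15)·635 = 125.
The subsidy expands output by 635 − 515 = 120 past the efficient level; on those units the gap between marginal cost and willingness to pay runs from 0 up to 31.
DWL = ½ × 31 × 120 = 1860.

Deadweight loss = £1860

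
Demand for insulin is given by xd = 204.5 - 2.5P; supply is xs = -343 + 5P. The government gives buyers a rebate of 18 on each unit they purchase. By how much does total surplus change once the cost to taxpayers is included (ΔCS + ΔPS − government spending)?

Net change in total surplus = -270

Pre-subsidy: 204.5 - 2.5P = -343 + 5P gives P* = 73, x* = 22.
With the rebate, buyers effectively pay Pb = Ps − 18, where Ps is the price sellers receive.
Demand in terms of Ps becomes xd = 204.5 − 2.5(Ps − 18) = 249.5 - 2.5Ps. Setting this equal to supply: 249.5 - 2.5Ps = -343 + 5Ps, so Ps = 79.
Buyers pay Pb = 79 − 18 = 61; x' = -343 + 5·79 = 52.
ΔCS = ½(22 + 52)(73 − 61) = 444; ΔPS = ½(22 + 52)(79 − 73) = 222.
Government spending = 18 × 52 = 936.
Net change = 444 + 222 − 936 = -270. The loss equals the DWL triangle ½·18·30.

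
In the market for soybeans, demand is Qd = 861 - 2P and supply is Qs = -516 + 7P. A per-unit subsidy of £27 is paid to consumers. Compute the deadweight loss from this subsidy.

Deadweight loss = £567

Pre-subsidy: 861 - 2P = -516 + 7P gives P* = 153, Q* = 555.
With the rebate, buyers effectively pay Pb = Ps − 27, where Ps is the price sellers receive.
Demand in terms of Ps becomes Qd = 861 − 2(Ps − 27) = 915 - 2Ps. Setting this equal to supply: 915 - 2Ps = -516 + 7Ps, so Ps = 159.
Buyers pay Pb = 159 − 27 = 132; Q' = -516 + 7·159 = 597.
The subsidy expands output by 597 − 555 = 42 past the efficient level; on those units the gap between marginal cost and willingness to pay runs from 0 up to 27.
DWL = ½ × 27 × 42 = 567.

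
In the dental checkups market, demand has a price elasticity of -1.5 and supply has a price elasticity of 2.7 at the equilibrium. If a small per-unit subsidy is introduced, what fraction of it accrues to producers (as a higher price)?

Producer share = 5/14

For a small subsidy around the equilibrium, the benefit split depends on the relative slopes, which at a point are proportional to the elasticities.
Buyer share = εs/(εs + |εd|) = 2.7/(2.7 + 1.5) = 9/14; seller share = |εd|/(εs + |εd|) = 5/14.
So producers capture 5/14 of the subsidy.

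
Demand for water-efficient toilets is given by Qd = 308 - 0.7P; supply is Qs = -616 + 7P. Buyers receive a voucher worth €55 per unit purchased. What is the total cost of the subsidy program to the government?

Government cost = €14245

Pre-subsidy: 308 - 0.7P = -616 + 7P gives P* = 120, Q* = 224.
With the rebate, buyers effectively pay Pb = Ps − 55, where Ps is the price sellers receive.
Demand in terms of Ps becomes Qd = 308 − 0.7(Ps − 55) = 346.5 - 0.7Ps. Setting this equal to supply: 346.5 - 0.7Ps = -616 + 7Ps, so Ps = 125.
Buyers pay Pb = 125 − 55 = 70; Q' = -616 + 7·125 = 259.
Government outlay = subsidy × quantity = 55 × 259 = 14245.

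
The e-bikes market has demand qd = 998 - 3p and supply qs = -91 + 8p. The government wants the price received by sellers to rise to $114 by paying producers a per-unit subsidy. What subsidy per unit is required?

At a seller price of 114, quantity supplied is -91 + 8·114 = 821.
Buyers absorb 821 only when they pay pb with 998 − 3·pb = 821, i.e. pb = 59.
s = ps − pb = 114 − 59 = 55.

Required subsidy s = $55 per unit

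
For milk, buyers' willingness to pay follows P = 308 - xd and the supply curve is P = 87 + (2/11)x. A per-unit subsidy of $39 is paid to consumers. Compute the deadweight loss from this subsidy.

Deadweight loss = $643.5

Pre-subsidy: 308 - x = 87 + (2/11)x gives x* = 187 and P* = 121.
With the rebate, buyers effectively pay Pb = Ps − 39, where Ps is the price sellers receive.
On the curves, Pb = 308 - x and Ps = 87 + (2/11)x; the wedge Ps − Pb = 39 gives 87 + (2/11)x − (308 - x) = 39, so x' = 220.
Then Pb = 308 − 1·220 = 88 and Ps = 87 + (2/11)·220 = 127.
The subsidy expands output by 220 − 187 = 33 past the efficient level; on those units the gap between marginal cost and willingness to pay runs from 0 up to 39.
DWL = ½ × 39 × 33 = 643.5.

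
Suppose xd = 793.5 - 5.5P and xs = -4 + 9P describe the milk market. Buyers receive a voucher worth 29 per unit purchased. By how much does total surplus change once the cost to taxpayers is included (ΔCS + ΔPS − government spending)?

Pre-subsidy: 793.5 - 5.5P = -4 + 9P gives P* = 55, x* = 491.
With the rebate, buyers effectively pay Pb = Ps − 29, where Ps is the price sellers receive.
Demand in terms of Ps becomes xd = 793.5 − 5.5(Ps − 29) = 953 - 5.5Ps. Setting this equal to supply: 953 - 5.5Ps = -4 + 9Ps, so Ps = 66.
Buyers pay Pb = 66 − 29 = 37; x' = -4 + 9·66 = 590.
ΔCS = ½(491 + 590)(55 − 37) = 9729; ΔPS = ½(491 + 590)(66 − 55) = 5945.5.
Government spending = 29 × 590 = 17110.
Net change = 9729 + 5945.5 − 17110 = -1435.5. The loss equals the DWL triangle ½·29·99.

Net change in total surplus = -1435.5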